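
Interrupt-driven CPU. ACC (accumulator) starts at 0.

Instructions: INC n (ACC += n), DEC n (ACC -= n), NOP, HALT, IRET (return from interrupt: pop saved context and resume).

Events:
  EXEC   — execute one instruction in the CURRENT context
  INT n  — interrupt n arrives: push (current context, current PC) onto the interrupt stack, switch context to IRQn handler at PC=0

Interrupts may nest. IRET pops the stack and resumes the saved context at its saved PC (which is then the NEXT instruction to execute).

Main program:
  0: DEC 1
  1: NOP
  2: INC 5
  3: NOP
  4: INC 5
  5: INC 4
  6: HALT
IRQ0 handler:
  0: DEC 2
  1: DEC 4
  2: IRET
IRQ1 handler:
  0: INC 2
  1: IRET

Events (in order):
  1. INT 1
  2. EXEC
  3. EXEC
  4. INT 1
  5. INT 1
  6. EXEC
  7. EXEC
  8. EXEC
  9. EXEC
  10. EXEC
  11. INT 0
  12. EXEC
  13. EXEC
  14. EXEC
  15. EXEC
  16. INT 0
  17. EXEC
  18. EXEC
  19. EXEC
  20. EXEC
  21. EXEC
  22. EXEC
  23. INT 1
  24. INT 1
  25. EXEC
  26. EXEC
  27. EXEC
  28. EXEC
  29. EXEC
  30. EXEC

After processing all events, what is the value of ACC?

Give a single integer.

Event 1 (INT 1): INT 1 arrives: push (MAIN, PC=0), enter IRQ1 at PC=0 (depth now 1)
Event 2 (EXEC): [IRQ1] PC=0: INC 2 -> ACC=2
Event 3 (EXEC): [IRQ1] PC=1: IRET -> resume MAIN at PC=0 (depth now 0)
Event 4 (INT 1): INT 1 arrives: push (MAIN, PC=0), enter IRQ1 at PC=0 (depth now 1)
Event 5 (INT 1): INT 1 arrives: push (IRQ1, PC=0), enter IRQ1 at PC=0 (depth now 2)
Event 6 (EXEC): [IRQ1] PC=0: INC 2 -> ACC=4
Event 7 (EXEC): [IRQ1] PC=1: IRET -> resume IRQ1 at PC=0 (depth now 1)
Event 8 (EXEC): [IRQ1] PC=0: INC 2 -> ACC=6
Event 9 (EXEC): [IRQ1] PC=1: IRET -> resume MAIN at PC=0 (depth now 0)
Event 10 (EXEC): [MAIN] PC=0: DEC 1 -> ACC=5
Event 11 (INT 0): INT 0 arrives: push (MAIN, PC=1), enter IRQ0 at PC=0 (depth now 1)
Event 12 (EXEC): [IRQ0] PC=0: DEC 2 -> ACC=3
Event 13 (EXEC): [IRQ0] PC=1: DEC 4 -> ACC=-1
Event 14 (EXEC): [IRQ0] PC=2: IRET -> resume MAIN at PC=1 (depth now 0)
Event 15 (EXEC): [MAIN] PC=1: NOP
Event 16 (INT 0): INT 0 arrives: push (MAIN, PC=2), enter IRQ0 at PC=0 (depth now 1)
Event 17 (EXEC): [IRQ0] PC=0: DEC 2 -> ACC=-3
Event 18 (EXEC): [IRQ0] PC=1: DEC 4 -> ACC=-7
Event 19 (EXEC): [IRQ0] PC=2: IRET -> resume MAIN at PC=2 (depth now 0)
Event 20 (EXEC): [MAIN] PC=2: INC 5 -> ACC=-2
Event 21 (EXEC): [MAIN] PC=3: NOP
Event 22 (EXEC): [MAIN] PC=4: INC 5 -> ACC=3
Event 23 (INT 1): INT 1 arrives: push (MAIN, PC=5), enter IRQ1 at PC=0 (depth now 1)
Event 24 (INT 1): INT 1 arrives: push (IRQ1, PC=0), enter IRQ1 at PC=0 (depth now 2)
Event 25 (EXEC): [IRQ1] PC=0: INC 2 -> ACC=5
Event 26 (EXEC): [IRQ1] PC=1: IRET -> resume IRQ1 at PC=0 (depth now 1)
Event 27 (EXEC): [IRQ1] PC=0: INC 2 -> ACC=7
Event 28 (EXEC): [IRQ1] PC=1: IRET -> resume MAIN at PC=5 (depth now 0)
Event 29 (EXEC): [MAIN] PC=5: INC 4 -> ACC=11
Event 30 (EXEC): [MAIN] PC=6: HALT

Answer: 11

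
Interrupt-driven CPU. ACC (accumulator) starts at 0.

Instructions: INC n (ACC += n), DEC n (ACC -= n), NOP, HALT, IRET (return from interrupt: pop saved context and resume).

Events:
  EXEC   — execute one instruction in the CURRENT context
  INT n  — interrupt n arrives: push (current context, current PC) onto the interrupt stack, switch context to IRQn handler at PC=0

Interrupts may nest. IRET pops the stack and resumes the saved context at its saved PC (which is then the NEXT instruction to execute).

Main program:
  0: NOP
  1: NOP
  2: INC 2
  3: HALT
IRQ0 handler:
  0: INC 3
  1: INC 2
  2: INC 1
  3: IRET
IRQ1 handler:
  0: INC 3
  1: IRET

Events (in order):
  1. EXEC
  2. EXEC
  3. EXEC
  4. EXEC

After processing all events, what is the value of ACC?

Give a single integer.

Answer: 2

Derivation:
Event 1 (EXEC): [MAIN] PC=0: NOP
Event 2 (EXEC): [MAIN] PC=1: NOP
Event 3 (EXEC): [MAIN] PC=2: INC 2 -> ACC=2
Event 4 (EXEC): [MAIN] PC=3: HALT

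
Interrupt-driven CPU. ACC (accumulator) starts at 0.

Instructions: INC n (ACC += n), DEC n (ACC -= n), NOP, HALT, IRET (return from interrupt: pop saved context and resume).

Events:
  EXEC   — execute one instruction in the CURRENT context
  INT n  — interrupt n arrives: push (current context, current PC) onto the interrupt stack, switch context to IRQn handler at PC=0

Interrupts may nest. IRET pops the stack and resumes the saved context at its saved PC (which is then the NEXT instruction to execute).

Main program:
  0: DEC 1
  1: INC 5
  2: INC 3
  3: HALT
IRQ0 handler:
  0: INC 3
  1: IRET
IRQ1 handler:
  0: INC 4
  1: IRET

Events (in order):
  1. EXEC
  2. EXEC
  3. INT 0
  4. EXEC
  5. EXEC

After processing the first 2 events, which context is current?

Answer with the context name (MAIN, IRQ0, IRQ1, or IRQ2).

Event 1 (EXEC): [MAIN] PC=0: DEC 1 -> ACC=-1
Event 2 (EXEC): [MAIN] PC=1: INC 5 -> ACC=4

Answer: MAIN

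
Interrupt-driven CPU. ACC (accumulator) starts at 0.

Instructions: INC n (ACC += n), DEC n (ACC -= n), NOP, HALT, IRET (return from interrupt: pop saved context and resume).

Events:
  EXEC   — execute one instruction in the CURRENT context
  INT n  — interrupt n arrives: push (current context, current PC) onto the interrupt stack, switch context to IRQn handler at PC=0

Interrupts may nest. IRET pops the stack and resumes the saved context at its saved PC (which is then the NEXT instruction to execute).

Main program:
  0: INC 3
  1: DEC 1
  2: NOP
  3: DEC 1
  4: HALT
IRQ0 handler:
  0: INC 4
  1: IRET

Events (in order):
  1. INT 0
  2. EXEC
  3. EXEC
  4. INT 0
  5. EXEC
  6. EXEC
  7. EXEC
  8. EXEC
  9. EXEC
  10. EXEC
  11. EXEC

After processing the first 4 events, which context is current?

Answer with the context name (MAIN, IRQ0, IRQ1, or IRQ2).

Event 1 (INT 0): INT 0 arrives: push (MAIN, PC=0), enter IRQ0 at PC=0 (depth now 1)
Event 2 (EXEC): [IRQ0] PC=0: INC 4 -> ACC=4
Event 3 (EXEC): [IRQ0] PC=1: IRET -> resume MAIN at PC=0 (depth now 0)
Event 4 (INT 0): INT 0 arrives: push (MAIN, PC=0), enter IRQ0 at PC=0 (depth now 1)

Answer: IRQ0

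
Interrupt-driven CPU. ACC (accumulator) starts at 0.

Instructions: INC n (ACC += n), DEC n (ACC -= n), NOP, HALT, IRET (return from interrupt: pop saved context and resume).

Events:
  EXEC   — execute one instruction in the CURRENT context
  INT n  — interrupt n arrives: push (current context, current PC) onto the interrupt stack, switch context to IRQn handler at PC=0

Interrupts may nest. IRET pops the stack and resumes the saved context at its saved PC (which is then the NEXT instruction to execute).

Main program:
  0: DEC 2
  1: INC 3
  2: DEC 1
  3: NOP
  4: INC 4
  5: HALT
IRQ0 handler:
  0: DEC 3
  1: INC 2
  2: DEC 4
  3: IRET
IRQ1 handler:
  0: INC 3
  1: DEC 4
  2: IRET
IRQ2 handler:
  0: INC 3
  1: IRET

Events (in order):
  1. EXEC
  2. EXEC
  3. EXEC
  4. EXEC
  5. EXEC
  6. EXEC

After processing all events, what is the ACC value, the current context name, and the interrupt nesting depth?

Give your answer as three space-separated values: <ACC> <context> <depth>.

Event 1 (EXEC): [MAIN] PC=0: DEC 2 -> ACC=-2
Event 2 (EXEC): [MAIN] PC=1: INC 3 -> ACC=1
Event 3 (EXEC): [MAIN] PC=2: DEC 1 -> ACC=0
Event 4 (EXEC): [MAIN] PC=3: NOP
Event 5 (EXEC): [MAIN] PC=4: INC 4 -> ACC=4
Event 6 (EXEC): [MAIN] PC=5: HALT

Answer: 4 MAIN 0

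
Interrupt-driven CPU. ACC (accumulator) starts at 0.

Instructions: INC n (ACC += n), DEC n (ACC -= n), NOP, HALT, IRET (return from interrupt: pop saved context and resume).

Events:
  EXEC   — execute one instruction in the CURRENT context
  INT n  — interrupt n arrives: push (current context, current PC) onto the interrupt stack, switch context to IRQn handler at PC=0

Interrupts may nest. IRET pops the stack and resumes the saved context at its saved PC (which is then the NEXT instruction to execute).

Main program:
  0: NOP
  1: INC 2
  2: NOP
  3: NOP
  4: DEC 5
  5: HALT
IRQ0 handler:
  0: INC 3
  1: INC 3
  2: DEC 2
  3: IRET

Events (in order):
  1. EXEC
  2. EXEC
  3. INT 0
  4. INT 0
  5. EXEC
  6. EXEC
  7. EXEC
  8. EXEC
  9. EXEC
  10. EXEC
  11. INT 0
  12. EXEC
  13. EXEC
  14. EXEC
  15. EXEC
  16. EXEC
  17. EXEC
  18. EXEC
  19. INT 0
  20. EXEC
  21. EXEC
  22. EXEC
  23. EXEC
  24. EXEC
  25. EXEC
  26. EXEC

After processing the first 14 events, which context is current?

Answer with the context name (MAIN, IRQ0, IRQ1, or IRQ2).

Event 1 (EXEC): [MAIN] PC=0: NOP
Event 2 (EXEC): [MAIN] PC=1: INC 2 -> ACC=2
Event 3 (INT 0): INT 0 arrives: push (MAIN, PC=2), enter IRQ0 at PC=0 (depth now 1)
Event 4 (INT 0): INT 0 arrives: push (IRQ0, PC=0), enter IRQ0 at PC=0 (depth now 2)
Event 5 (EXEC): [IRQ0] PC=0: INC 3 -> ACC=5
Event 6 (EXEC): [IRQ0] PC=1: INC 3 -> ACC=8
Event 7 (EXEC): [IRQ0] PC=2: DEC 2 -> ACC=6
Event 8 (EXEC): [IRQ0] PC=3: IRET -> resume IRQ0 at PC=0 (depth now 1)
Event 9 (EXEC): [IRQ0] PC=0: INC 3 -> ACC=9
Event 10 (EXEC): [IRQ0] PC=1: INC 3 -> ACC=12
Event 11 (INT 0): INT 0 arrives: push (IRQ0, PC=2), enter IRQ0 at PC=0 (depth now 2)
Event 12 (EXEC): [IRQ0] PC=0: INC 3 -> ACC=15
Event 13 (EXEC): [IRQ0] PC=1: INC 3 -> ACC=18
Event 14 (EXEC): [IRQ0] PC=2: DEC 2 -> ACC=16

Answer: IRQ0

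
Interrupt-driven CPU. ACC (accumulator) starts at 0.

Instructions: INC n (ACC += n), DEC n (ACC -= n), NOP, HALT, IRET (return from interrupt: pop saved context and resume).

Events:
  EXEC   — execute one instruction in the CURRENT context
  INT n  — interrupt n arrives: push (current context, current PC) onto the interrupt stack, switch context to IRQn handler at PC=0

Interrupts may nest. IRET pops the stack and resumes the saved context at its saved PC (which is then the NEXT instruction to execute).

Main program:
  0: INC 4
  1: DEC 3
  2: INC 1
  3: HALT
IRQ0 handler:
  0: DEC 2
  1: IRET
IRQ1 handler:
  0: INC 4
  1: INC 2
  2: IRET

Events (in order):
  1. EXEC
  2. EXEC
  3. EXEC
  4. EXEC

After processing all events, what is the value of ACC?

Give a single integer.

Answer: 2

Derivation:
Event 1 (EXEC): [MAIN] PC=0: INC 4 -> ACC=4
Event 2 (EXEC): [MAIN] PC=1: DEC 3 -> ACC=1
Event 3 (EXEC): [MAIN] PC=2: INC 1 -> ACC=2
Event 4 (EXEC): [MAIN] PC=3: HALT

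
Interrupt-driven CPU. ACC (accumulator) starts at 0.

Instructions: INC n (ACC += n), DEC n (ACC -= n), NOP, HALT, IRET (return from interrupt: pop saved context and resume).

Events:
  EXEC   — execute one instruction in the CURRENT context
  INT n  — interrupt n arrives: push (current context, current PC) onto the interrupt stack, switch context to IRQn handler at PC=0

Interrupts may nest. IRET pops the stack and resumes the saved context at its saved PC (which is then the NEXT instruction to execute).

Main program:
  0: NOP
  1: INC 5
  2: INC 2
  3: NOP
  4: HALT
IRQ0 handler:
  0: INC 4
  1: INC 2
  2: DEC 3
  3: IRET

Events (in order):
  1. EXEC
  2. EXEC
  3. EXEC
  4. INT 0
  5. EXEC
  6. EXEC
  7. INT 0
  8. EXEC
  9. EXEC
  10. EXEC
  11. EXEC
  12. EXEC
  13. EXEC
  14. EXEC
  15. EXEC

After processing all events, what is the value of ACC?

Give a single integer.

Answer: 13

Derivation:
Event 1 (EXEC): [MAIN] PC=0: NOP
Event 2 (EXEC): [MAIN] PC=1: INC 5 -> ACC=5
Event 3 (EXEC): [MAIN] PC=2: INC 2 -> ACC=7
Event 4 (INT 0): INT 0 arrives: push (MAIN, PC=3), enter IRQ0 at PC=0 (depth now 1)
Event 5 (EXEC): [IRQ0] PC=0: INC 4 -> ACC=11
Event 6 (EXEC): [IRQ0] PC=1: INC 2 -> ACC=13
Event 7 (INT 0): INT 0 arrives: push (IRQ0, PC=2), enter IRQ0 at PC=0 (depth now 2)
Event 8 (EXEC): [IRQ0] PC=0: INC 4 -> ACC=17
Event 9 (EXEC): [IRQ0] PC=1: INC 2 -> ACC=19
Event 10 (EXEC): [IRQ0] PC=2: DEC 3 -> ACC=16
Event 11 (EXEC): [IRQ0] PC=3: IRET -> resume IRQ0 at PC=2 (depth now 1)
Event 12 (EXEC): [IRQ0] PC=2: DEC 3 -> ACC=13
Event 13 (EXEC): [IRQ0] PC=3: IRET -> resume MAIN at PC=3 (depth now 0)
Event 14 (EXEC): [MAIN] PC=3: NOP
Event 15 (EXEC): [MAIN] PC=4: HALT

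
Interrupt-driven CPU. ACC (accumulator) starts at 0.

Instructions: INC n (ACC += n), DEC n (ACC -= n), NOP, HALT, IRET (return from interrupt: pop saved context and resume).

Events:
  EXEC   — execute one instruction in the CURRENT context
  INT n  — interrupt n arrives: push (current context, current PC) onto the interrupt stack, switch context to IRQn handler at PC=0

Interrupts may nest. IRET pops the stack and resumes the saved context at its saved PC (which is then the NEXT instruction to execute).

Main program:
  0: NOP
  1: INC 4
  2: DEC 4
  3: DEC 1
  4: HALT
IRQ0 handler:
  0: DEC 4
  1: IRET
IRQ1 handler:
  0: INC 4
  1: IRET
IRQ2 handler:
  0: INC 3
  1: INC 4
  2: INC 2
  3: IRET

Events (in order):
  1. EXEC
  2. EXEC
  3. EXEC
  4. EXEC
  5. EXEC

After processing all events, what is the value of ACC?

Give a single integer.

Event 1 (EXEC): [MAIN] PC=0: NOP
Event 2 (EXEC): [MAIN] PC=1: INC 4 -> ACC=4
Event 3 (EXEC): [MAIN] PC=2: DEC 4 -> ACC=0
Event 4 (EXEC): [MAIN] PC=3: DEC 1 -> ACC=-1
Event 5 (EXEC): [MAIN] PC=4: HALT

Answer: -1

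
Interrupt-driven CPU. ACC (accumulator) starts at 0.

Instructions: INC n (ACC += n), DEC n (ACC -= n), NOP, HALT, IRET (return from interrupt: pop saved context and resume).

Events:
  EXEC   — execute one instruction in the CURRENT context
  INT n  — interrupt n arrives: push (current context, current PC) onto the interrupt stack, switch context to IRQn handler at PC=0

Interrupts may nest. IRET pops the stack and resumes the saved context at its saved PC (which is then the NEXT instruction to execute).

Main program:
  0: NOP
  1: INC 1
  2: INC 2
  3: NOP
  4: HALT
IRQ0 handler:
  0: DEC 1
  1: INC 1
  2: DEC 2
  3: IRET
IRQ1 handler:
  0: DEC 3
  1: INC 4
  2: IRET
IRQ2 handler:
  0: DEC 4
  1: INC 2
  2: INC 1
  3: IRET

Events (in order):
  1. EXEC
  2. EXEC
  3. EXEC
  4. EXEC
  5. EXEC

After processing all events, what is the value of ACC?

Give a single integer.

Answer: 3

Derivation:
Event 1 (EXEC): [MAIN] PC=0: NOP
Event 2 (EXEC): [MAIN] PC=1: INC 1 -> ACC=1
Event 3 (EXEC): [MAIN] PC=2: INC 2 -> ACC=3
Event 4 (EXEC): [MAIN] PC=3: NOP
Event 5 (EXEC): [MAIN] PC=4: HALT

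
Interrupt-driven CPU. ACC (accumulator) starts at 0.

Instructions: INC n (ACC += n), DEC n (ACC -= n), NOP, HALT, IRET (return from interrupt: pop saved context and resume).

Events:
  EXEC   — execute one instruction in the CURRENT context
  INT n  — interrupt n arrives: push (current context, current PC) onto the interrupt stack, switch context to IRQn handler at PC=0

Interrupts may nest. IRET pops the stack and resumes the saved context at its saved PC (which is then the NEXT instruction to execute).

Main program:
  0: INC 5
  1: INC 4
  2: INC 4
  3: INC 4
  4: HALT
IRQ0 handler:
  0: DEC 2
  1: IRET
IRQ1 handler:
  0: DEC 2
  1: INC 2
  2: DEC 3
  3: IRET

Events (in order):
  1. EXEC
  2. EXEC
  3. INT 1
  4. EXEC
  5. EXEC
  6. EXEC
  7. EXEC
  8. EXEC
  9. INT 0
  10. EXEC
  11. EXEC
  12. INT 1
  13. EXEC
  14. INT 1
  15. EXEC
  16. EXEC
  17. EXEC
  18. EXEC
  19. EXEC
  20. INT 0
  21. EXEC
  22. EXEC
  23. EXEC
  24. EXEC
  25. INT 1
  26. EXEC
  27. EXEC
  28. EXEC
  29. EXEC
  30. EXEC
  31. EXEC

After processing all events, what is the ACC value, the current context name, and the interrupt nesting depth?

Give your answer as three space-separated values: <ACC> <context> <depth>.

Answer: 1 MAIN 0

Derivation:
Event 1 (EXEC): [MAIN] PC=0: INC 5 -> ACC=5
Event 2 (EXEC): [MAIN] PC=1: INC 4 -> ACC=9
Event 3 (INT 1): INT 1 arrives: push (MAIN, PC=2), enter IRQ1 at PC=0 (depth now 1)
Event 4 (EXEC): [IRQ1] PC=0: DEC 2 -> ACC=7
Event 5 (EXEC): [IRQ1] PC=1: INC 2 -> ACC=9
Event 6 (EXEC): [IRQ1] PC=2: DEC 3 -> ACC=6
Event 7 (EXEC): [IRQ1] PC=3: IRET -> resume MAIN at PC=2 (depth now 0)
Event 8 (EXEC): [MAIN] PC=2: INC 4 -> ACC=10
Event 9 (INT 0): INT 0 arrives: push (MAIN, PC=3), enter IRQ0 at PC=0 (depth now 1)
Event 10 (EXEC): [IRQ0] PC=0: DEC 2 -> ACC=8
Event 11 (EXEC): [IRQ0] PC=1: IRET -> resume MAIN at PC=3 (depth now 0)
Event 12 (INT 1): INT 1 arrives: push (MAIN, PC=3), enter IRQ1 at PC=0 (depth now 1)
Event 13 (EXEC): [IRQ1] PC=0: DEC 2 -> ACC=6
Event 14 (INT 1): INT 1 arrives: push (IRQ1, PC=1), enter IRQ1 at PC=0 (depth now 2)
Event 15 (EXEC): [IRQ1] PC=0: DEC 2 -> ACC=4
Event 16 (EXEC): [IRQ1] PC=1: INC 2 -> ACC=6
Event 17 (EXEC): [IRQ1] PC=2: DEC 3 -> ACC=3
Event 18 (EXEC): [IRQ1] PC=3: IRET -> resume IRQ1 at PC=1 (depth now 1)
Event 19 (EXEC): [IRQ1] PC=1: INC 2 -> ACC=5
Event 20 (INT 0): INT 0 arrives: push (IRQ1, PC=2), enter IRQ0 at PC=0 (depth now 2)
Event 21 (EXEC): [IRQ0] PC=0: DEC 2 -> ACC=3
Event 22 (EXEC): [IRQ0] PC=1: IRET -> resume IRQ1 at PC=2 (depth now 1)
Event 23 (EXEC): [IRQ1] PC=2: DEC 3 -> ACC=0
Event 24 (EXEC): [IRQ1] PC=3: IRET -> resume MAIN at PC=3 (depth now 0)
Event 25 (INT 1): INT 1 arrives: push (MAIN, PC=3), enter IRQ1 at PC=0 (depth now 1)
Event 26 (EXEC): [IRQ1] PC=0: DEC 2 -> ACC=-2
Event 27 (EXEC): [IRQ1] PC=1: INC 2 -> ACC=0
Event 28 (EXEC): [IRQ1] PC=2: DEC 3 -> ACC=-3
Event 29 (EXEC): [IRQ1] PC=3: IRET -> resume MAIN at PC=3 (depth now 0)
Event 30 (EXEC): [MAIN] PC=3: INC 4 -> ACC=1
Event 31 (EXEC): [MAIN] PC=4: HALT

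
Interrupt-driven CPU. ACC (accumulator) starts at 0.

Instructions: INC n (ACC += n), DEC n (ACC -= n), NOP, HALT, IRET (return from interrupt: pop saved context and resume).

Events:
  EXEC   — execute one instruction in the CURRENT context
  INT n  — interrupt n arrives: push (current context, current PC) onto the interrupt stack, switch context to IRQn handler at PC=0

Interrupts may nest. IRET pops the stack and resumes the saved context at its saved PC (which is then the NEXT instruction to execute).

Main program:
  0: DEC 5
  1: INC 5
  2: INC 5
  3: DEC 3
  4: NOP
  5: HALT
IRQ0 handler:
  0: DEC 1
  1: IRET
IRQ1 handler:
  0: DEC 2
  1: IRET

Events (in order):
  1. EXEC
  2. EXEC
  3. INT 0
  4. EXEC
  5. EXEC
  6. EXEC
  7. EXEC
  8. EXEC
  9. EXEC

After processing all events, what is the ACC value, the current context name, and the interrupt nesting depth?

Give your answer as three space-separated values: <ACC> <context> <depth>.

Event 1 (EXEC): [MAIN] PC=0: DEC 5 -> ACC=-5
Event 2 (EXEC): [MAIN] PC=1: INC 5 -> ACC=0
Event 3 (INT 0): INT 0 arrives: push (MAIN, PC=2), enter IRQ0 at PC=0 (depth now 1)
Event 4 (EXEC): [IRQ0] PC=0: DEC 1 -> ACC=-1
Event 5 (EXEC): [IRQ0] PC=1: IRET -> resume MAIN at PC=2 (depth now 0)
Event 6 (EXEC): [MAIN] PC=2: INC 5 -> ACC=4
Event 7 (EXEC): [MAIN] PC=3: DEC 3 -> ACC=1
Event 8 (EXEC): [MAIN] PC=4: NOP
Event 9 (EXEC): [MAIN] PC=5: HALT

Answer: 1 MAIN 0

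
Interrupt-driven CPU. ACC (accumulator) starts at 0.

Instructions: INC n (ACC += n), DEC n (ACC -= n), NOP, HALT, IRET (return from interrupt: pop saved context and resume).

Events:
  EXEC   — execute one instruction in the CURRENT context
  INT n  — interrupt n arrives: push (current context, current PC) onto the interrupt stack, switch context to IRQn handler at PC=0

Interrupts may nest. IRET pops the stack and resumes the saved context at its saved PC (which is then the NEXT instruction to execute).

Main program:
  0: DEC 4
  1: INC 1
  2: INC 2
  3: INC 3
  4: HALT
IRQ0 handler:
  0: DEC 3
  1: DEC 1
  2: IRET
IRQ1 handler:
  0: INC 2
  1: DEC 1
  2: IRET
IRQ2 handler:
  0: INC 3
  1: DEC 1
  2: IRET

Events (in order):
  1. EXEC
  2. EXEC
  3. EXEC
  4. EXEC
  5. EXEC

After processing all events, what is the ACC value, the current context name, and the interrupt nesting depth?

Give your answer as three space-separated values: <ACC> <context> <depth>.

Answer: 2 MAIN 0

Derivation:
Event 1 (EXEC): [MAIN] PC=0: DEC 4 -> ACC=-4
Event 2 (EXEC): [MAIN] PC=1: INC 1 -> ACC=-3
Event 3 (EXEC): [MAIN] PC=2: INC 2 -> ACC=-1
Event 4 (EXEC): [MAIN] PC=3: INC 3 -> ACC=2
Event 5 (EXEC): [MAIN] PC=4: HALT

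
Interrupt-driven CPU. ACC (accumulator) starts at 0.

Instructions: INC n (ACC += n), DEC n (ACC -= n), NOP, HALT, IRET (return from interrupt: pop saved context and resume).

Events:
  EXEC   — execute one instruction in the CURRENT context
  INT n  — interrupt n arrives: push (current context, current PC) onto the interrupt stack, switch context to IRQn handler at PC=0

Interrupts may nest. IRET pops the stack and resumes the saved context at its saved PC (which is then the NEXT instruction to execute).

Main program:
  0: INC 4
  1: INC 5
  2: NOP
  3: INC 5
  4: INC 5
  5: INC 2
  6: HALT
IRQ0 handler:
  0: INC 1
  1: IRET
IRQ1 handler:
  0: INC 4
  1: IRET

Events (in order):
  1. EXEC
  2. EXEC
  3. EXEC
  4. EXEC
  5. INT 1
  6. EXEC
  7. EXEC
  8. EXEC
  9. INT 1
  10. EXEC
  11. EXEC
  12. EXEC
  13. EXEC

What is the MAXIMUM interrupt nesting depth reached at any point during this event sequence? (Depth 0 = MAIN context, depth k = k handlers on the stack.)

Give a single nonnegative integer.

Event 1 (EXEC): [MAIN] PC=0: INC 4 -> ACC=4 [depth=0]
Event 2 (EXEC): [MAIN] PC=1: INC 5 -> ACC=9 [depth=0]
Event 3 (EXEC): [MAIN] PC=2: NOP [depth=0]
Event 4 (EXEC): [MAIN] PC=3: INC 5 -> ACC=14 [depth=0]
Event 5 (INT 1): INT 1 arrives: push (MAIN, PC=4), enter IRQ1 at PC=0 (depth now 1) [depth=1]
Event 6 (EXEC): [IRQ1] PC=0: INC 4 -> ACC=18 [depth=1]
Event 7 (EXEC): [IRQ1] PC=1: IRET -> resume MAIN at PC=4 (depth now 0) [depth=0]
Event 8 (EXEC): [MAIN] PC=4: INC 5 -> ACC=23 [depth=0]
Event 9 (INT 1): INT 1 arrives: push (MAIN, PC=5), enter IRQ1 at PC=0 (depth now 1) [depth=1]
Event 10 (EXEC): [IRQ1] PC=0: INC 4 -> ACC=27 [depth=1]
Event 11 (EXEC): [IRQ1] PC=1: IRET -> resume MAIN at PC=5 (depth now 0) [depth=0]
Event 12 (EXEC): [MAIN] PC=5: INC 2 -> ACC=29 [depth=0]
Event 13 (EXEC): [MAIN] PC=6: HALT [depth=0]
Max depth observed: 1

Answer: 1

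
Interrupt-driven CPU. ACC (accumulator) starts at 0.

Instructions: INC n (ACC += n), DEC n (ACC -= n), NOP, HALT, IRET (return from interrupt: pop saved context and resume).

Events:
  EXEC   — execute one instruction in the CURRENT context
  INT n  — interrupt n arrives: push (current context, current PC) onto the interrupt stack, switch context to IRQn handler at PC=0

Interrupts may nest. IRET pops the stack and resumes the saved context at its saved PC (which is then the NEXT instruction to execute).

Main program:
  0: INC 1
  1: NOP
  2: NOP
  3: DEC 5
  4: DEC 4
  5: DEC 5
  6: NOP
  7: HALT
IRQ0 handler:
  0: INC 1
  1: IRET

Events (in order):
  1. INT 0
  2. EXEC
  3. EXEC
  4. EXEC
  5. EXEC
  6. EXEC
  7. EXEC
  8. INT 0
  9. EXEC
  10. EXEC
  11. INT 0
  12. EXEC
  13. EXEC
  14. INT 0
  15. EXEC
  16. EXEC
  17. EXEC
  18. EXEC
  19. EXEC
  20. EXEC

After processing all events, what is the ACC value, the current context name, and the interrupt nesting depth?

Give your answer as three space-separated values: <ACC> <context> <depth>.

Answer: -9 MAIN 0

Derivation:
Event 1 (INT 0): INT 0 arrives: push (MAIN, PC=0), enter IRQ0 at PC=0 (depth now 1)
Event 2 (EXEC): [IRQ0] PC=0: INC 1 -> ACC=1
Event 3 (EXEC): [IRQ0] PC=1: IRET -> resume MAIN at PC=0 (depth now 0)
Event 4 (EXEC): [MAIN] PC=0: INC 1 -> ACC=2
Event 5 (EXEC): [MAIN] PC=1: NOP
Event 6 (EXEC): [MAIN] PC=2: NOP
Event 7 (EXEC): [MAIN] PC=3: DEC 5 -> ACC=-3
Event 8 (INT 0): INT 0 arrives: push (MAIN, PC=4), enter IRQ0 at PC=0 (depth now 1)
Event 9 (EXEC): [IRQ0] PC=0: INC 1 -> ACC=-2
Event 10 (EXEC): [IRQ0] PC=1: IRET -> resume MAIN at PC=4 (depth now 0)
Event 11 (INT 0): INT 0 arrives: push (MAIN, PC=4), enter IRQ0 at PC=0 (depth now 1)
Event 12 (EXEC): [IRQ0] PC=0: INC 1 -> ACC=-1
Event 13 (EXEC): [IRQ0] PC=1: IRET -> resume MAIN at PC=4 (depth now 0)
Event 14 (INT 0): INT 0 arrives: push (MAIN, PC=4), enter IRQ0 at PC=0 (depth now 1)
Event 15 (EXEC): [IRQ0] PC=0: INC 1 -> ACC=0
Event 16 (EXEC): [IRQ0] PC=1: IRET -> resume MAIN at PC=4 (depth now 0)
Event 17 (EXEC): [MAIN] PC=4: DEC 4 -> ACC=-4
Event 18 (EXEC): [MAIN] PC=5: DEC 5 -> ACC=-9
Event 19 (EXEC): [MAIN] PC=6: NOP
Event 20 (EXEC): [MAIN] PC=7: HALT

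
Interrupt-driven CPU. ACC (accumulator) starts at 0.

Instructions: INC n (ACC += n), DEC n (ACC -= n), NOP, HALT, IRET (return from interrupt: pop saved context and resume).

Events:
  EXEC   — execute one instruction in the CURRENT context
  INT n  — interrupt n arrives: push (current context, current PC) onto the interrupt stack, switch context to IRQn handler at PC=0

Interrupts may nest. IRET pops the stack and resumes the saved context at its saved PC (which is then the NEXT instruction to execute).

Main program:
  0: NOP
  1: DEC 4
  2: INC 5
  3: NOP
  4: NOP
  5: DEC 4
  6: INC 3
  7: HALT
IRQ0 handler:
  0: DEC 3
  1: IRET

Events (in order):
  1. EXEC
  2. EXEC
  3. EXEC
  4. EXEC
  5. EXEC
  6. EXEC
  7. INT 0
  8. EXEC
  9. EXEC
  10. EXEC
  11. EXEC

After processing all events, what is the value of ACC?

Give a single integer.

Event 1 (EXEC): [MAIN] PC=0: NOP
Event 2 (EXEC): [MAIN] PC=1: DEC 4 -> ACC=-4
Event 3 (EXEC): [MAIN] PC=2: INC 5 -> ACC=1
Event 4 (EXEC): [MAIN] PC=3: NOP
Event 5 (EXEC): [MAIN] PC=4: NOP
Event 6 (EXEC): [MAIN] PC=5: DEC 4 -> ACC=-3
Event 7 (INT 0): INT 0 arrives: push (MAIN, PC=6), enter IRQ0 at PC=0 (depth now 1)
Event 8 (EXEC): [IRQ0] PC=0: DEC 3 -> ACC=-6
Event 9 (EXEC): [IRQ0] PC=1: IRET -> resume MAIN at PC=6 (depth now 0)
Event 10 (EXEC): [MAIN] PC=6: INC 3 -> ACC=-3
Event 11 (EXEC): [MAIN] PC=7: HALT

Answer: -3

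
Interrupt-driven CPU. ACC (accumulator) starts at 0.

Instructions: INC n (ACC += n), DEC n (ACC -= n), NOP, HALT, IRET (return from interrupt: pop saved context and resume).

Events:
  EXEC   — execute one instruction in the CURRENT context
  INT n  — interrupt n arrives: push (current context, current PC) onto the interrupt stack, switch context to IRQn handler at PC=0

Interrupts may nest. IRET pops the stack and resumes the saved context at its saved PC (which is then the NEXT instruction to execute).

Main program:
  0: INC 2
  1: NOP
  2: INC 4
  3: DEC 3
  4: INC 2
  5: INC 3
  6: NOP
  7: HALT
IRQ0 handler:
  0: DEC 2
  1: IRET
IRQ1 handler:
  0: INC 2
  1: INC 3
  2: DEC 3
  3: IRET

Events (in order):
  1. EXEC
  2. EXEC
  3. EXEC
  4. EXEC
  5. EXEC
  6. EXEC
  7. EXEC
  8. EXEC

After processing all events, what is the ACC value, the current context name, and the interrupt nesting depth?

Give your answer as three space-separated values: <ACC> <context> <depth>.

Answer: 8 MAIN 0

Derivation:
Event 1 (EXEC): [MAIN] PC=0: INC 2 -> ACC=2
Event 2 (EXEC): [MAIN] PC=1: NOP
Event 3 (EXEC): [MAIN] PC=2: INC 4 -> ACC=6
Event 4 (EXEC): [MAIN] PC=3: DEC 3 -> ACC=3
Event 5 (EXEC): [MAIN] PC=4: INC 2 -> ACC=5
Event 6 (EXEC): [MAIN] PC=5: INC 3 -> ACC=8
Event 7 (EXEC): [MAIN] PC=6: NOP
Event 8 (EXEC): [MAIN] PC=7: HALT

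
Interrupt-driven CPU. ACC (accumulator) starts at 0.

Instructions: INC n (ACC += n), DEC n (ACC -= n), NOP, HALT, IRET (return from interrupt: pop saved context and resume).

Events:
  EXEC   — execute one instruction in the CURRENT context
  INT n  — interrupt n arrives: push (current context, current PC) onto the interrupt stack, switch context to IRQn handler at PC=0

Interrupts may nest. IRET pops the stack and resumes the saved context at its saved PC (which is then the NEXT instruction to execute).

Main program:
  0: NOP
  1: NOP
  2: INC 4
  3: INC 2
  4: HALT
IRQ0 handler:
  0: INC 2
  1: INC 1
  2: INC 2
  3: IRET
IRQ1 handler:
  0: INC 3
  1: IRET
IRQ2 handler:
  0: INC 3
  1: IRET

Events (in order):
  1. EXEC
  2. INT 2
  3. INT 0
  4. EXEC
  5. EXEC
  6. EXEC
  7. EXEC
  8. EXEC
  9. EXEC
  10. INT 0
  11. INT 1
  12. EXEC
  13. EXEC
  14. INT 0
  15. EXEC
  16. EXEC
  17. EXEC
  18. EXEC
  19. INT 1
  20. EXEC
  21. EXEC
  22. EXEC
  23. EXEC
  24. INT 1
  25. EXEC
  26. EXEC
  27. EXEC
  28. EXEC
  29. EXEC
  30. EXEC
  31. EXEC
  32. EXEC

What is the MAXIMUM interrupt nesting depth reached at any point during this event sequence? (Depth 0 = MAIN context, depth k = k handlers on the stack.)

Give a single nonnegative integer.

Event 1 (EXEC): [MAIN] PC=0: NOP [depth=0]
Event 2 (INT 2): INT 2 arrives: push (MAIN, PC=1), enter IRQ2 at PC=0 (depth now 1) [depth=1]
Event 3 (INT 0): INT 0 arrives: push (IRQ2, PC=0), enter IRQ0 at PC=0 (depth now 2) [depth=2]
Event 4 (EXEC): [IRQ0] PC=0: INC 2 -> ACC=2 [depth=2]
Event 5 (EXEC): [IRQ0] PC=1: INC 1 -> ACC=3 [depth=2]
Event 6 (EXEC): [IRQ0] PC=2: INC 2 -> ACC=5 [depth=2]
Event 7 (EXEC): [IRQ0] PC=3: IRET -> resume IRQ2 at PC=0 (depth now 1) [depth=1]
Event 8 (EXEC): [IRQ2] PC=0: INC 3 -> ACC=8 [depth=1]
Event 9 (EXEC): [IRQ2] PC=1: IRET -> resume MAIN at PC=1 (depth now 0) [depth=0]
Event 10 (INT 0): INT 0 arrives: push (MAIN, PC=1), enter IRQ0 at PC=0 (depth now 1) [depth=1]
Event 11 (INT 1): INT 1 arrives: push (IRQ0, PC=0), enter IRQ1 at PC=0 (depth now 2) [depth=2]
Event 12 (EXEC): [IRQ1] PC=0: INC 3 -> ACC=11 [depth=2]
Event 13 (EXEC): [IRQ1] PC=1: IRET -> resume IRQ0 at PC=0 (depth now 1) [depth=1]
Event 14 (INT 0): INT 0 arrives: push (IRQ0, PC=0), enter IRQ0 at PC=0 (depth now 2) [depth=2]
Event 15 (EXEC): [IRQ0] PC=0: INC 2 -> ACC=13 [depth=2]
Event 16 (EXEC): [IRQ0] PC=1: INC 1 -> ACC=14 [depth=2]
Event 17 (EXEC): [IRQ0] PC=2: INC 2 -> ACC=16 [depth=2]
Event 18 (EXEC): [IRQ0] PC=3: IRET -> resume IRQ0 at PC=0 (depth now 1) [depth=1]
Event 19 (INT 1): INT 1 arrives: push (IRQ0, PC=0), enter IRQ1 at PC=0 (depth now 2) [depth=2]
Event 20 (EXEC): [IRQ1] PC=0: INC 3 -> ACC=19 [depth=2]
Event 21 (EXEC): [IRQ1] PC=1: IRET -> resume IRQ0 at PC=0 (depth now 1) [depth=1]
Event 22 (EXEC): [IRQ0] PC=0: INC 2 -> ACC=21 [depth=1]
Event 23 (EXEC): [IRQ0] PC=1: INC 1 -> ACC=22 [depth=1]
Event 24 (INT 1): INT 1 arrives: push (IRQ0, PC=2), enter IRQ1 at PC=0 (depth now 2) [depth=2]
Event 25 (EXEC): [IRQ1] PC=0: INC 3 -> ACC=25 [depth=2]
Event 26 (EXEC): [IRQ1] PC=1: IRET -> resume IRQ0 at PC=2 (depth now 1) [depth=1]
Event 27 (EXEC): [IRQ0] PC=2: INC 2 -> ACC=27 [depth=1]
Event 28 (EXEC): [IRQ0] PC=3: IRET -> resume MAIN at PC=1 (depth now 0) [depth=0]
Event 29 (EXEC): [MAIN] PC=1: NOP [depth=0]
Event 30 (EXEC): [MAIN] PC=2: INC 4 -> ACC=31 [depth=0]
Event 31 (EXEC): [MAIN] PC=3: INC 2 -> ACC=33 [depth=0]
Event 32 (EXEC): [MAIN] PC=4: HALT [depth=0]
Max depth observed: 2

Answer: 2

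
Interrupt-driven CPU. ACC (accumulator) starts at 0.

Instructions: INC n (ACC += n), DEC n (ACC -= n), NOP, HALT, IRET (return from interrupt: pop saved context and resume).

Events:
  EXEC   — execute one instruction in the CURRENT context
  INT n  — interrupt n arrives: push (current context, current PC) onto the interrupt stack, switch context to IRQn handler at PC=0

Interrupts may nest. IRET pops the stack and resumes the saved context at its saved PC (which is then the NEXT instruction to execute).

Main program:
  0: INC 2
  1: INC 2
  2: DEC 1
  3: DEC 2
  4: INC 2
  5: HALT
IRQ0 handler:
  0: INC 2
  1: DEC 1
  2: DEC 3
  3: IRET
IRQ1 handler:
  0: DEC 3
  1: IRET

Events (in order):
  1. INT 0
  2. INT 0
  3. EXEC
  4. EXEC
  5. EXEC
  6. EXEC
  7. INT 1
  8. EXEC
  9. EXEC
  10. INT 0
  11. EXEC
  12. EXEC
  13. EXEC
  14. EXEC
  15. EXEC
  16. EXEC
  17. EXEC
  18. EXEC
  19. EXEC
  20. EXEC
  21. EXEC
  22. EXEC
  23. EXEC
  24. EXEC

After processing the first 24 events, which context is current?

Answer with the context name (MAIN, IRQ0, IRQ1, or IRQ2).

Event 1 (INT 0): INT 0 arrives: push (MAIN, PC=0), enter IRQ0 at PC=0 (depth now 1)
Event 2 (INT 0): INT 0 arrives: push (IRQ0, PC=0), enter IRQ0 at PC=0 (depth now 2)
Event 3 (EXEC): [IRQ0] PC=0: INC 2 -> ACC=2
Event 4 (EXEC): [IRQ0] PC=1: DEC 1 -> ACC=1
Event 5 (EXEC): [IRQ0] PC=2: DEC 3 -> ACC=-2
Event 6 (EXEC): [IRQ0] PC=3: IRET -> resume IRQ0 at PC=0 (depth now 1)
Event 7 (INT 1): INT 1 arrives: push (IRQ0, PC=0), enter IRQ1 at PC=0 (depth now 2)
Event 8 (EXEC): [IRQ1] PC=0: DEC 3 -> ACC=-5
Event 9 (EXEC): [IRQ1] PC=1: IRET -> resume IRQ0 at PC=0 (depth now 1)
Event 10 (INT 0): INT 0 arrives: push (IRQ0, PC=0), enter IRQ0 at PC=0 (depth now 2)
Event 11 (EXEC): [IRQ0] PC=0: INC 2 -> ACC=-3
Event 12 (EXEC): [IRQ0] PC=1: DEC 1 -> ACC=-4
Event 13 (EXEC): [IRQ0] PC=2: DEC 3 -> ACC=-7
Event 14 (EXEC): [IRQ0] PC=3: IRET -> resume IRQ0 at PC=0 (depth now 1)
Event 15 (EXEC): [IRQ0] PC=0: INC 2 -> ACC=-5
Event 16 (EXEC): [IRQ0] PC=1: DEC 1 -> ACC=-6
Event 17 (EXEC): [IRQ0] PC=2: DEC 3 -> ACC=-9
Event 18 (EXEC): [IRQ0] PC=3: IRET -> resume MAIN at PC=0 (depth now 0)
Event 19 (EXEC): [MAIN] PC=0: INC 2 -> ACC=-7
Event 20 (EXEC): [MAIN] PC=1: INC 2 -> ACC=-5
Event 21 (EXEC): [MAIN] PC=2: DEC 1 -> ACC=-6
Event 22 (EXEC): [MAIN] PC=3: DEC 2 -> ACC=-8
Event 23 (EXEC): [MAIN] PC=4: INC 2 -> ACC=-6
Event 24 (EXEC): [MAIN] PC=5: HALT

Answer: MAIN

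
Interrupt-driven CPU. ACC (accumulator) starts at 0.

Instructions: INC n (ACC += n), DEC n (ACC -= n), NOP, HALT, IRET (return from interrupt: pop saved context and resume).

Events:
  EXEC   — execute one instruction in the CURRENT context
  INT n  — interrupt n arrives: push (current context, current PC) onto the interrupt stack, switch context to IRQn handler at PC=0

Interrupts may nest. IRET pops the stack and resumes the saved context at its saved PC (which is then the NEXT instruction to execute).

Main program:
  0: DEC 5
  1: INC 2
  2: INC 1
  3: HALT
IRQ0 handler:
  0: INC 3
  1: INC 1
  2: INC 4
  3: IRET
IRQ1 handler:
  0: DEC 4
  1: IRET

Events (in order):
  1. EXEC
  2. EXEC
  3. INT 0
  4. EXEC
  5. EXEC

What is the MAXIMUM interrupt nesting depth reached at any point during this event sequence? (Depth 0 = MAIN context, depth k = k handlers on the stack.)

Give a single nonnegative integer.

Answer: 1

Derivation:
Event 1 (EXEC): [MAIN] PC=0: DEC 5 -> ACC=-5 [depth=0]
Event 2 (EXEC): [MAIN] PC=1: INC 2 -> ACC=-3 [depth=0]
Event 3 (INT 0): INT 0 arrives: push (MAIN, PC=2), enter IRQ0 at PC=0 (depth now 1) [depth=1]
Event 4 (EXEC): [IRQ0] PC=0: INC 3 -> ACC=0 [depth=1]
Event 5 (EXEC): [IRQ0] PC=1: INC 1 -> ACC=1 [depth=1]
Max depth observed: 1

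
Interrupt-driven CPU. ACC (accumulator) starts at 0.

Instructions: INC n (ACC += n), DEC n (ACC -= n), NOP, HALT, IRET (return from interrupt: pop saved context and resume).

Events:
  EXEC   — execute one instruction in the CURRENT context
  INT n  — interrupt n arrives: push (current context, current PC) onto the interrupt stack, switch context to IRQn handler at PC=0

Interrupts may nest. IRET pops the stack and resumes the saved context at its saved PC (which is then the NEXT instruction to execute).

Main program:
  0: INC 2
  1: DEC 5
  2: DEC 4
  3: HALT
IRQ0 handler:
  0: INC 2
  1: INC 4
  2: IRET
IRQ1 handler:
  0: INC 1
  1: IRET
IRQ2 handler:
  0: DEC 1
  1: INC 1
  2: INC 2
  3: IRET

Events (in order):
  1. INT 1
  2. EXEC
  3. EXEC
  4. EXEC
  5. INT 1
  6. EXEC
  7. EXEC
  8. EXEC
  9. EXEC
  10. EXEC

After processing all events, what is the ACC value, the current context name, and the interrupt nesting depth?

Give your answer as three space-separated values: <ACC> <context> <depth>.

Answer: -5 MAIN 0

Derivation:
Event 1 (INT 1): INT 1 arrives: push (MAIN, PC=0), enter IRQ1 at PC=0 (depth now 1)
Event 2 (EXEC): [IRQ1] PC=0: INC 1 -> ACC=1
Event 3 (EXEC): [IRQ1] PC=1: IRET -> resume MAIN at PC=0 (depth now 0)
Event 4 (EXEC): [MAIN] PC=0: INC 2 -> ACC=3
Event 5 (INT 1): INT 1 arrives: push (MAIN, PC=1), enter IRQ1 at PC=0 (depth now 1)
Event 6 (EXEC): [IRQ1] PC=0: INC 1 -> ACC=4
Event 7 (EXEC): [IRQ1] PC=1: IRET -> resume MAIN at PC=1 (depth now 0)
Event 8 (EXEC): [MAIN] PC=1: DEC 5 -> ACC=-1
Event 9 (EXEC): [MAIN] PC=2: DEC 4 -> ACC=-5
Event 10 (EXEC): [MAIN] PC=3: HALT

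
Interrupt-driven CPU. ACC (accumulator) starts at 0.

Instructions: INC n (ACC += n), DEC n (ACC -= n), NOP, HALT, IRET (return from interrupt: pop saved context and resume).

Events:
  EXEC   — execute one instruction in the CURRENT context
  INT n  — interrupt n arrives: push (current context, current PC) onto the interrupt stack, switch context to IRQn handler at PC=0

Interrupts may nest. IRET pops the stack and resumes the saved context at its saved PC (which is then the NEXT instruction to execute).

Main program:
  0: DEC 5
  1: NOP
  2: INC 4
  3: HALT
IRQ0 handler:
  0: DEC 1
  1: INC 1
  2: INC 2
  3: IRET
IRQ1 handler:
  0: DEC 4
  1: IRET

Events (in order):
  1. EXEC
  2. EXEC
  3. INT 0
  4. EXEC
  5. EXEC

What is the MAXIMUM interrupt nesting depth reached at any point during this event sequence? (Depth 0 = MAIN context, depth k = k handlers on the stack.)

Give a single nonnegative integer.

Answer: 1

Derivation:
Event 1 (EXEC): [MAIN] PC=0: DEC 5 -> ACC=-5 [depth=0]
Event 2 (EXEC): [MAIN] PC=1: NOP [depth=0]
Event 3 (INT 0): INT 0 arrives: push (MAIN, PC=2), enter IRQ0 at PC=0 (depth now 1) [depth=1]
Event 4 (EXEC): [IRQ0] PC=0: DEC 1 -> ACC=-6 [depth=1]
Event 5 (EXEC): [IRQ0] PC=1: INC 1 -> ACC=-5 [depth=1]
Max depth observed: 1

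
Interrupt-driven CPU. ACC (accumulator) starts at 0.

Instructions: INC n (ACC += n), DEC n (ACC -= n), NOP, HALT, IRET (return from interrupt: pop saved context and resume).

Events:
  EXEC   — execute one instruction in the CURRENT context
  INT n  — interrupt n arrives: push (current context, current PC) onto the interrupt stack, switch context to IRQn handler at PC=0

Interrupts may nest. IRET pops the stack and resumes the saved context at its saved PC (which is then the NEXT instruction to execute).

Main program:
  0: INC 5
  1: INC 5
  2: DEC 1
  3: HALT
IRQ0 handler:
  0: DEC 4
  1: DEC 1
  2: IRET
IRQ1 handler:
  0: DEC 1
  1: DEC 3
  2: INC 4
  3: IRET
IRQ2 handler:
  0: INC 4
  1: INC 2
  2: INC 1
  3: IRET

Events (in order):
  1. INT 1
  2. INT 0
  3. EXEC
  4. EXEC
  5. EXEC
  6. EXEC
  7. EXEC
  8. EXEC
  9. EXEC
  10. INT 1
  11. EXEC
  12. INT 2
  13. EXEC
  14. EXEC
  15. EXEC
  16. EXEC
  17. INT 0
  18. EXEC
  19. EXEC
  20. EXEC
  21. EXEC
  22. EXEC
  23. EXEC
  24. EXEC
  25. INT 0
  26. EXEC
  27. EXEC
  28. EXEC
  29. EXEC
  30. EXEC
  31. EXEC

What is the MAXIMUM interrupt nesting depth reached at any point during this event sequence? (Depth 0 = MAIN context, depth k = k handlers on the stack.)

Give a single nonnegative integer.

Event 1 (INT 1): INT 1 arrives: push (MAIN, PC=0), enter IRQ1 at PC=0 (depth now 1) [depth=1]
Event 2 (INT 0): INT 0 arrives: push (IRQ1, PC=0), enter IRQ0 at PC=0 (depth now 2) [depth=2]
Event 3 (EXEC): [IRQ0] PC=0: DEC 4 -> ACC=-4 [depth=2]
Event 4 (EXEC): [IRQ0] PC=1: DEC 1 -> ACC=-5 [depth=2]
Event 5 (EXEC): [IRQ0] PC=2: IRET -> resume IRQ1 at PC=0 (depth now 1) [depth=1]
Event 6 (EXEC): [IRQ1] PC=0: DEC 1 -> ACC=-6 [depth=1]
Event 7 (EXEC): [IRQ1] PC=1: DEC 3 -> ACC=-9 [depth=1]
Event 8 (EXEC): [IRQ1] PC=2: INC 4 -> ACC=-5 [depth=1]
Event 9 (EXEC): [IRQ1] PC=3: IRET -> resume MAIN at PC=0 (depth now 0) [depth=0]
Event 10 (INT 1): INT 1 arrives: push (MAIN, PC=0), enter IRQ1 at PC=0 (depth now 1) [depth=1]
Event 11 (EXEC): [IRQ1] PC=0: DEC 1 -> ACC=-6 [depth=1]
Event 12 (INT 2): INT 2 arrives: push (IRQ1, PC=1), enter IRQ2 at PC=0 (depth now 2) [depth=2]
Event 13 (EXEC): [IRQ2] PC=0: INC 4 -> ACC=-2 [depth=2]
Event 14 (EXEC): [IRQ2] PC=1: INC 2 -> ACC=0 [depth=2]
Event 15 (EXEC): [IRQ2] PC=2: INC 1 -> ACC=1 [depth=2]
Event 16 (EXEC): [IRQ2] PC=3: IRET -> resume IRQ1 at PC=1 (depth now 1) [depth=1]
Event 17 (INT 0): INT 0 arrives: push (IRQ1, PC=1), enter IRQ0 at PC=0 (depth now 2) [depth=2]
Event 18 (EXEC): [IRQ0] PC=0: DEC 4 -> ACC=-3 [depth=2]
Event 19 (EXEC): [IRQ0] PC=1: DEC 1 -> ACC=-4 [depth=2]
Event 20 (EXEC): [IRQ0] PC=2: IRET -> resume IRQ1 at PC=1 (depth now 1) [depth=1]
Event 21 (EXEC): [IRQ1] PC=1: DEC 3 -> ACC=-7 [depth=1]
Event 22 (EXEC): [IRQ1] PC=2: INC 4 -> ACC=-3 [depth=1]
Event 23 (EXEC): [IRQ1] PC=3: IRET -> resume MAIN at PC=0 (depth now 0) [depth=0]
Event 24 (EXEC): [MAIN] PC=0: INC 5 -> ACC=2 [depth=0]
Event 25 (INT 0): INT 0 arrives: push (MAIN, PC=1), enter IRQ0 at PC=0 (depth now 1) [depth=1]
Event 26 (EXEC): [IRQ0] PC=0: DEC 4 -> ACC=-2 [depth=1]
Event 27 (EXEC): [IRQ0] PC=1: DEC 1 -> ACC=-3 [depth=1]
Event 28 (EXEC): [IRQ0] PC=2: IRET -> resume MAIN at PC=1 (depth now 0) [depth=0]
Event 29 (EXEC): [MAIN] PC=1: INC 5 -> ACC=2 [depth=0]
Event 30 (EXEC): [MAIN] PC=2: DEC 1 -> ACC=1 [depth=0]
Event 31 (EXEC): [MAIN] PC=3: HALT [depth=0]
Max depth observed: 2

Answer: 2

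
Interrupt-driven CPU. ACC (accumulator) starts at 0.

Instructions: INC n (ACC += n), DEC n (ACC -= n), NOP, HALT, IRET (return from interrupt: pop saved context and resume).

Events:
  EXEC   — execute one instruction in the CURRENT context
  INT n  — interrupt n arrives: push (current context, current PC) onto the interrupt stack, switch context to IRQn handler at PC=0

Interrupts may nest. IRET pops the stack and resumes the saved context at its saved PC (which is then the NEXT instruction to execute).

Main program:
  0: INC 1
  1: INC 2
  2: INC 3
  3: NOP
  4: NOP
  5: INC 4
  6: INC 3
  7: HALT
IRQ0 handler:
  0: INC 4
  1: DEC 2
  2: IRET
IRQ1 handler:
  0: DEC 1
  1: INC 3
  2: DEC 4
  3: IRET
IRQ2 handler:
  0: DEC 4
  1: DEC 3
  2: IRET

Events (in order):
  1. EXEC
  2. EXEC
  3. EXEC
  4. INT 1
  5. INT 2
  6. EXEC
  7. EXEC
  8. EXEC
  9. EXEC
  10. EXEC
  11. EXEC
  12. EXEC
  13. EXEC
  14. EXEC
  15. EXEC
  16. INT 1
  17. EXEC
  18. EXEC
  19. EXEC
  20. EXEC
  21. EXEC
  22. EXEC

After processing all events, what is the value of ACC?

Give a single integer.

Event 1 (EXEC): [MAIN] PC=0: INC 1 -> ACC=1
Event 2 (EXEC): [MAIN] PC=1: INC 2 -> ACC=3
Event 3 (EXEC): [MAIN] PC=2: INC 3 -> ACC=6
Event 4 (INT 1): INT 1 arrives: push (MAIN, PC=3), enter IRQ1 at PC=0 (depth now 1)
Event 5 (INT 2): INT 2 arrives: push (IRQ1, PC=0), enter IRQ2 at PC=0 (depth now 2)
Event 6 (EXEC): [IRQ2] PC=0: DEC 4 -> ACC=2
Event 7 (EXEC): [IRQ2] PC=1: DEC 3 -> ACC=-1
Event 8 (EXEC): [IRQ2] PC=2: IRET -> resume IRQ1 at PC=0 (depth now 1)
Event 9 (EXEC): [IRQ1] PC=0: DEC 1 -> ACC=-2
Event 10 (EXEC): [IRQ1] PC=1: INC 3 -> ACC=1
Event 11 (EXEC): [IRQ1] PC=2: DEC 4 -> ACC=-3
Event 12 (EXEC): [IRQ1] PC=3: IRET -> resume MAIN at PC=3 (depth now 0)
Event 13 (EXEC): [MAIN] PC=3: NOP
Event 14 (EXEC): [MAIN] PC=4: NOP
Event 15 (EXEC): [MAIN] PC=5: INC 4 -> ACC=1
Event 16 (INT 1): INT 1 arrives: push (MAIN, PC=6), enter IRQ1 at PC=0 (depth now 1)
Event 17 (EXEC): [IRQ1] PC=0: DEC 1 -> ACC=0
Event 18 (EXEC): [IRQ1] PC=1: INC 3 -> ACC=3
Event 19 (EXEC): [IRQ1] PC=2: DEC 4 -> ACC=-1
Event 20 (EXEC): [IRQ1] PC=3: IRET -> resume MAIN at PC=6 (depth now 0)
Event 21 (EXEC): [MAIN] PC=6: INC 3 -> ACC=2
Event 22 (EXEC): [MAIN] PC=7: HALT

Answer: 2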